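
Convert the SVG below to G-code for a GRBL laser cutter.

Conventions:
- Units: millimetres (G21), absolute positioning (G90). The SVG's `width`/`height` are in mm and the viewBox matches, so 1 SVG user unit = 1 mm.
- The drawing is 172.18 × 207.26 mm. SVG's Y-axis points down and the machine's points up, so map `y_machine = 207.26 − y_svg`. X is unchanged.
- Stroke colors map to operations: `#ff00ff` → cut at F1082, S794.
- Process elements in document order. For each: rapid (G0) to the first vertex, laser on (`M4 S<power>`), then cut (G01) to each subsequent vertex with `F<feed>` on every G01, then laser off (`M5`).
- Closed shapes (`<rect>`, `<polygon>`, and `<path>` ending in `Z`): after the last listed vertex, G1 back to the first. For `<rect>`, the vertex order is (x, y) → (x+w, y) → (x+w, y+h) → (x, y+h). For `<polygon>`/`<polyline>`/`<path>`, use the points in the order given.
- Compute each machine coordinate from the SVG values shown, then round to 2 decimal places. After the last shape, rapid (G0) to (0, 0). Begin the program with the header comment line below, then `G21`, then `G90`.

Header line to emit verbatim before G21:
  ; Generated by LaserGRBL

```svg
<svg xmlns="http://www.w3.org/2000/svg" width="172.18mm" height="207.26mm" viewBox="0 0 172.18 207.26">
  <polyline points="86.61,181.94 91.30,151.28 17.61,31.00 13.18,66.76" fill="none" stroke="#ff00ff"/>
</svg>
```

viewBox `0 0 172.18 207.26` with mm width/height → 1 unit = 1 mm. Flip: y_m = 207.26 − y_svg.

**Shape 1** — `<polyline>` open polyline, stroke `#ff00ff` → cut (S794, F1082). Machine vertices: (86.61,25.32) → (91.30,55.98) → (17.61,176.26) → (13.18,140.50). Open path.

; Generated by LaserGRBL
G21
G90
G0 X86.61 Y25.32
M4 S794
G01 X91.30 Y55.98 F1082
G01 X17.61 Y176.26 F1082
G01 X13.18 Y140.50 F1082
M5
G0 X0.00 Y0.00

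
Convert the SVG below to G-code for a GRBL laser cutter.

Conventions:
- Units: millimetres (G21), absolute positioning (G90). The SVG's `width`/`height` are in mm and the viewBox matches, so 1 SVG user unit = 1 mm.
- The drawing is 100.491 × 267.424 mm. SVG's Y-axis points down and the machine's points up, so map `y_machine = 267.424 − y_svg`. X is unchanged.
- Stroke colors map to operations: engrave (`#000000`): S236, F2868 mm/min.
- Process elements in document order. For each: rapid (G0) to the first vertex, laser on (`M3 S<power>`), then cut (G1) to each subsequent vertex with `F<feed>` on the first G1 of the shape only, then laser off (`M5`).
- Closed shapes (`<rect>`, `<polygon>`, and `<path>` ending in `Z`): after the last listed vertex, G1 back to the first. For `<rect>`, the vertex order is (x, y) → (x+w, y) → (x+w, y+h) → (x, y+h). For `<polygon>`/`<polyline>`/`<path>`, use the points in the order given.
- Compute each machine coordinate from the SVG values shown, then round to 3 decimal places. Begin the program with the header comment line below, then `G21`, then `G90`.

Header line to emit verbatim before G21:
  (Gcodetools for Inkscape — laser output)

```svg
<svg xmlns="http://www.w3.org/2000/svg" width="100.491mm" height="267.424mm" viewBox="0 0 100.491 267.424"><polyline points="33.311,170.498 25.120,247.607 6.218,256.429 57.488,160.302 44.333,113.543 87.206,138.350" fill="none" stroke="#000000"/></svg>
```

1 u = 1 mm; y_m = 267.424 − y.

[1] `<polyline>` open polyline, #000000→engrave S236 F2868: (33.311,96.926) → (25.120,19.817) → (6.218,10.995) → (57.488,107.122) → (44.333,153.881) → (87.206,129.074)

(Gcodetools for Inkscape — laser output)
G21
G90
G0 X33.311 Y96.926
M3 S236
G1 X25.120 Y19.817 F2868
G1 X6.218 Y10.995
G1 X57.488 Y107.122
G1 X44.333 Y153.881
G1 X87.206 Y129.074
M5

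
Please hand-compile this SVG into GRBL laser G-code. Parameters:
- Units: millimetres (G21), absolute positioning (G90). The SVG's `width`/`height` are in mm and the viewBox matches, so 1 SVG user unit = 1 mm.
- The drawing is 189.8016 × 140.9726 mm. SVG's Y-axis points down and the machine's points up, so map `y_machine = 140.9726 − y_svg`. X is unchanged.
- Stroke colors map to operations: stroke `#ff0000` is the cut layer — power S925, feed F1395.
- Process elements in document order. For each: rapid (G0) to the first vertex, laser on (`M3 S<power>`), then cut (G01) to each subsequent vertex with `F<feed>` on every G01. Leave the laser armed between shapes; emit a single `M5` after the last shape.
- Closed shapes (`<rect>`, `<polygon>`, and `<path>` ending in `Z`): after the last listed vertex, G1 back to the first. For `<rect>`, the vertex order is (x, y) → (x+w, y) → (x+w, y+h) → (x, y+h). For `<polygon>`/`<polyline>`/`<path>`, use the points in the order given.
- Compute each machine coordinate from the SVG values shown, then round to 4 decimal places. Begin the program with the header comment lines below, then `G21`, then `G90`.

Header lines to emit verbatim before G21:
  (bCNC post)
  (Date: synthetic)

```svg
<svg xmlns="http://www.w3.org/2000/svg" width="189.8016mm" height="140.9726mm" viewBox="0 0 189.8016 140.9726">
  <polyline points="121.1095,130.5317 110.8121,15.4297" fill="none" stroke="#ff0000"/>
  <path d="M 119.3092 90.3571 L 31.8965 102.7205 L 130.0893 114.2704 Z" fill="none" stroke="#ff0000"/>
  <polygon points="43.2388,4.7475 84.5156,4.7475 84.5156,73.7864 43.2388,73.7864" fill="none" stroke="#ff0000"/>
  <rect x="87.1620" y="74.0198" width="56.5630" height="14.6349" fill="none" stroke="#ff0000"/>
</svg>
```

1 u = 1 mm; y_m = 140.9726 − y.

[1] `<polyline>` line segment, #ff0000→cut S925 F1395: (121.1095,10.4409) → (110.8121,125.5429)

[2] `<path>` closed polygon, #ff0000→cut S925 F1395: (119.3092,50.6155) → (31.8965,38.2521) → (130.0893,26.7022) → (119.3092,50.6155) (closed)

[3] `<polygon>` rectangle, #ff0000→cut S925 F1395: (43.2388,136.2251) → (84.5156,136.2251) → (84.5156,67.1862) → (43.2388,67.1862) → (43.2388,136.2251) (closed)

[4] `<rect>` rectangle, #ff0000→cut S925 F1395: (87.1620,66.9528) → (143.7250,66.9528) → (143.7250,52.3179) → (87.1620,52.3179) → (87.1620,66.9528) (closed)

(bCNC post)
(Date: synthetic)
G21
G90
G0 X121.1095 Y10.4409
M3 S925
G01 X110.8121 Y125.5429 F1395
G0 X119.3092 Y50.6155
M3 S925
G01 X31.8965 Y38.2521 F1395
G01 X130.0893 Y26.7022 F1395
G01 X119.3092 Y50.6155 F1395
G0 X43.2388 Y136.2251
M3 S925
G01 X84.5156 Y136.2251 F1395
G01 X84.5156 Y67.1862 F1395
G01 X43.2388 Y67.1862 F1395
G01 X43.2388 Y136.2251 F1395
G0 X87.1620 Y66.9528
M3 S925
G01 X143.7250 Y66.9528 F1395
G01 X143.7250 Y52.3179 F1395
G01 X87.1620 Y52.3179 F1395
G01 X87.1620 Y66.9528 F1395
M5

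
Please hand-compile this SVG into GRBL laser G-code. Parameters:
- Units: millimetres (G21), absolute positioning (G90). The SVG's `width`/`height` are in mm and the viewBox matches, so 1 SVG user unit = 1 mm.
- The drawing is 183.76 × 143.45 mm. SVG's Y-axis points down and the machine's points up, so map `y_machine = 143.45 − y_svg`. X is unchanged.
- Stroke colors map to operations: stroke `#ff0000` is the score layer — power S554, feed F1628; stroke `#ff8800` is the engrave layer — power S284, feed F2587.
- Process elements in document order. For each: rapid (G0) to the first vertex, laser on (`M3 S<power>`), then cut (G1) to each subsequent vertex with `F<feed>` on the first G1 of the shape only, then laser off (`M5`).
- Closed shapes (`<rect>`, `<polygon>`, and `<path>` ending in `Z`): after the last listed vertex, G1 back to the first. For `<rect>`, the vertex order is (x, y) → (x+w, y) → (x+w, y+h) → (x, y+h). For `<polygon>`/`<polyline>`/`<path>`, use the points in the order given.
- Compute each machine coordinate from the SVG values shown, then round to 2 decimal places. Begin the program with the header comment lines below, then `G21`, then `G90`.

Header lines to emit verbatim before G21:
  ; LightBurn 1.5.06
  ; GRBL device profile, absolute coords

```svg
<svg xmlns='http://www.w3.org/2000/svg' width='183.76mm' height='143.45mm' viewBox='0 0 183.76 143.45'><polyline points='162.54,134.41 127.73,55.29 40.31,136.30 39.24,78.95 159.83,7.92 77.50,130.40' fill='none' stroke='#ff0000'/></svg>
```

viewBox `0 0 183.76 143.45` with mm width/height → 1 unit = 1 mm. Flip: y_m = 143.45 − y_svg.

**Shape 1** — `<polyline>` open polyline, stroke `#ff0000` → score (S554, F1628). Machine vertices: (162.54,9.04) → (127.73,88.16) → (40.31,7.15) → (39.24,64.50) → (159.83,135.53) → (77.50,13.05). Open path.

; LightBurn 1.5.06
; GRBL device profile, absolute coords
G21
G90
G0 X162.54 Y9.04
M3 S554
G1 X127.73 Y88.16 F1628
G1 X40.31 Y7.15
G1 X39.24 Y64.50
G1 X159.83 Y135.53
G1 X77.50 Y13.05
M5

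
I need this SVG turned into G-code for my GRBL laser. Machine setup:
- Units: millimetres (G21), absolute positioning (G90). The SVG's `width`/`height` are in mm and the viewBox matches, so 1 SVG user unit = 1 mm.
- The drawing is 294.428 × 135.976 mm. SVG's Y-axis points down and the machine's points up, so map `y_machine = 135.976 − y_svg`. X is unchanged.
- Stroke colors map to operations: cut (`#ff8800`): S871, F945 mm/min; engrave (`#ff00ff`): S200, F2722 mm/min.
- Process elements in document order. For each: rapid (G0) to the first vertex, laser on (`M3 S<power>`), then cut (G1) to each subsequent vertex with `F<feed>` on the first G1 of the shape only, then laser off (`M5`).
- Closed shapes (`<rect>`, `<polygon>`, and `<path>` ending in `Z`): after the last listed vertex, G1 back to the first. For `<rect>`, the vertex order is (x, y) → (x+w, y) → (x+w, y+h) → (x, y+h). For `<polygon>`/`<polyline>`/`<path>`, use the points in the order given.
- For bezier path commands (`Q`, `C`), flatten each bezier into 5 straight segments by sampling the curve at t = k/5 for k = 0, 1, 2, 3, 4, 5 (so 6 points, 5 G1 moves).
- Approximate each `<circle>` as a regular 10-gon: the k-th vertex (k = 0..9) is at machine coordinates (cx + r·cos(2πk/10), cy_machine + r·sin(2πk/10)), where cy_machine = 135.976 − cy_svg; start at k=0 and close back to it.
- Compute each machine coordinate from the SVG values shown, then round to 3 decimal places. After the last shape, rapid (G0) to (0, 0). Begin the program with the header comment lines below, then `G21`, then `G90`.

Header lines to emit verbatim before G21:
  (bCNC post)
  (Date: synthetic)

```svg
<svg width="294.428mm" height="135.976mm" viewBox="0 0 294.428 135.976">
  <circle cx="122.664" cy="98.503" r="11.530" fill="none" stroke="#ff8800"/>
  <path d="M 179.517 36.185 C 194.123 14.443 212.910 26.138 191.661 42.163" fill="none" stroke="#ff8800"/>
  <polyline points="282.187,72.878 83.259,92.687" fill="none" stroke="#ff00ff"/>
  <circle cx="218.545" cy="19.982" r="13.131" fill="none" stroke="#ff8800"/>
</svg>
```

1 u = 1 mm; y_m = 135.976 − y.

[1] `<circle>` circle, #ff8800→cut S871 F945: (134.194,37.473) → (131.992,44.250) → (126.227,48.439) → (119.101,48.439) → (113.336,44.250) → (111.134,37.473) → (113.336,30.696) → (119.101,26.507) → (126.227,26.507) → (131.992,30.696) → (134.194,37.473) (closed)

[2] `<path>` cubic bezier, #ff8800→cut S871 F945: (179.517,99.791) → (188.429,109.057) → (196.221,111.694) → (200.772,109.102) → (199.960,102.676) → (191.661,93.813)

[3] `<polyline>` line segment, #ff00ff→engrave S200 F2722: (282.187,63.098) → (83.259,43.289)

[4] `<circle>` circle, #ff8800→cut S871 F945: (231.676,115.994) → (229.168,123.712) → (222.603,128.482) → (214.487,128.482) → (207.922,123.712) → (205.414,115.994) → (207.922,108.276) → (214.487,103.506) → (222.603,103.506) → (229.168,108.276) → (231.676,115.994) (closed)

(bCNC post)
(Date: synthetic)
G21
G90
G0 X134.194 Y37.473
M3 S871
G1 X131.992 Y44.250 F945
G1 X126.227 Y48.439
G1 X119.101 Y48.439
G1 X113.336 Y44.250
G1 X111.134 Y37.473
G1 X113.336 Y30.696
G1 X119.101 Y26.507
G1 X126.227 Y26.507
G1 X131.992 Y30.696
G1 X134.194 Y37.473
M5
G0 X179.517 Y99.791
M3 S871
G1 X188.429 Y109.057 F945
G1 X196.221 Y111.694
G1 X200.772 Y109.102
G1 X199.960 Y102.676
G1 X191.661 Y93.813
M5
G0 X282.187 Y63.098
M3 S200
G1 X83.259 Y43.289 F2722
M5
G0 X231.676 Y115.994
M3 S871
G1 X229.168 Y123.712 F945
G1 X222.603 Y128.482
G1 X214.487 Y128.482
G1 X207.922 Y123.712
G1 X205.414 Y115.994
G1 X207.922 Y108.276
G1 X214.487 Y103.506
G1 X222.603 Y103.506
G1 X229.168 Y108.276
G1 X231.676 Y115.994
M5
G0 X0.000 Y0.000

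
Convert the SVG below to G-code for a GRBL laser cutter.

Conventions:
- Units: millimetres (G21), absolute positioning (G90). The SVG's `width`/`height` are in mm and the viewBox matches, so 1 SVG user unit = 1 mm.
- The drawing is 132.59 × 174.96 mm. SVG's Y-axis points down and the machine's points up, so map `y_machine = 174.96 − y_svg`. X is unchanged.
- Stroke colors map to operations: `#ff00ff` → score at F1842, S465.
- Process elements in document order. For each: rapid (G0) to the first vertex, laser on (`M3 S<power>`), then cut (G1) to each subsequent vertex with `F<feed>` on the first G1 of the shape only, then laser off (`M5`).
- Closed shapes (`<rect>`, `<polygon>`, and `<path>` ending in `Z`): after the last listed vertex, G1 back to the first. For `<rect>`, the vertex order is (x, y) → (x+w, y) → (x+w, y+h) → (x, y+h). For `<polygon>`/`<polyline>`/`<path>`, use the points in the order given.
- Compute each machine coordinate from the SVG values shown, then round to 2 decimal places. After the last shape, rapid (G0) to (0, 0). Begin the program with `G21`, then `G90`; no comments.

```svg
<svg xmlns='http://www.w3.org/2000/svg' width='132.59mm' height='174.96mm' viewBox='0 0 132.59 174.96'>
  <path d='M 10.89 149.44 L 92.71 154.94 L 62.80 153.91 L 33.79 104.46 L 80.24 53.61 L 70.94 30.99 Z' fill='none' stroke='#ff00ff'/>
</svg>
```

viewBox `0 0 132.59 174.96` with mm width/height → 1 unit = 1 mm. Flip: y_m = 174.96 − y_svg.

**Shape 1** — `<path>` closed polygon, stroke `#ff00ff` → score (S465, F1842). Machine vertices: (10.89,25.52) → (92.71,20.02) → (62.80,21.05) → (33.79,70.50) → (80.24,121.35) → (70.94,143.97) → (10.89,25.52). Closed: final G1 returns to the first vertex.

G21
G90
G0 X10.89 Y25.52
M3 S465
G1 X92.71 Y20.02 F1842
G1 X62.80 Y21.05
G1 X33.79 Y70.50
G1 X80.24 Y121.35
G1 X70.94 Y143.97
G1 X10.89 Y25.52
M5
G0 X0.00 Y0.00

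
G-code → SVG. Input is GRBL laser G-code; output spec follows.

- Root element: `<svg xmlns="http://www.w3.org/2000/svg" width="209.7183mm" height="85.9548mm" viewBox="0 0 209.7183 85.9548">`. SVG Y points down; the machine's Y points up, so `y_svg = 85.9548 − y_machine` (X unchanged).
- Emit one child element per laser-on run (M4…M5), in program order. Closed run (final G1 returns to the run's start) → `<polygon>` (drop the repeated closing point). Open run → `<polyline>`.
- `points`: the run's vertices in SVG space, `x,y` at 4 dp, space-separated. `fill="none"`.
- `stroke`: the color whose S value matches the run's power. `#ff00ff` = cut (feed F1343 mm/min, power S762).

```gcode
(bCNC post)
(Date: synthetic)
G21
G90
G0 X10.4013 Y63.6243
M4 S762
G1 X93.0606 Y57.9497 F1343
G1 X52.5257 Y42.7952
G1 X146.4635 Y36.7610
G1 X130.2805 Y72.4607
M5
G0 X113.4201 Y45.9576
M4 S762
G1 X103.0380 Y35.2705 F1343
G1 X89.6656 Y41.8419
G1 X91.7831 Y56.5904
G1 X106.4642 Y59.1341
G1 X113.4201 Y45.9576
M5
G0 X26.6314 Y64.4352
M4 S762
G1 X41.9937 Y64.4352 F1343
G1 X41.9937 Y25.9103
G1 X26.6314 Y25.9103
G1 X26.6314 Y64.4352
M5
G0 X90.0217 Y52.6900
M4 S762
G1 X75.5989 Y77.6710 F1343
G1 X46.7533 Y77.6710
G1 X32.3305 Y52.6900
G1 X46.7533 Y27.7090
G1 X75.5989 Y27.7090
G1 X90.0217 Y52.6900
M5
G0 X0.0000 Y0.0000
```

y_svg = 85.9548 − y_m. Every run uses S762, so all elements get stroke `#ff00ff` (cut).

[1] open run; points: 10.4013,22.3305 93.0606,28.0051 52.5257,43.1596 146.4635,49.1938 130.2805,13.4941

[2] closed run; points: 113.4201,39.9972 103.0380,50.6843 89.6656,44.1129 91.7831,29.3644 106.4642,26.8207

[3] closed run; points: 26.6314,21.5196 41.9937,21.5196 41.9937,60.0445 26.6314,60.0445

[4] closed run; points: 90.0217,33.2648 75.5989,8.2838 46.7533,8.2838 32.3305,33.2648 46.7533,58.2458 75.5989,58.2458

<svg xmlns="http://www.w3.org/2000/svg" width="209.7183mm" height="85.9548mm" viewBox="0 0 209.7183 85.9548">
  <polyline points="10.4013,22.3305 93.0606,28.0051 52.5257,43.1596 146.4635,49.1938 130.2805,13.4941" fill="none" stroke="#ff00ff"/>
  <polygon points="113.4201,39.9972 103.0380,50.6843 89.6656,44.1129 91.7831,29.3644 106.4642,26.8207" fill="none" stroke="#ff00ff"/>
  <polygon points="26.6314,21.5196 41.9937,21.5196 41.9937,60.0445 26.6314,60.0445" fill="none" stroke="#ff00ff"/>
  <polygon points="90.0217,33.2648 75.5989,8.2838 46.7533,8.2838 32.3305,33.2648 46.7533,58.2458 75.5989,58.2458" fill="none" stroke="#ff00ff"/>
</svg>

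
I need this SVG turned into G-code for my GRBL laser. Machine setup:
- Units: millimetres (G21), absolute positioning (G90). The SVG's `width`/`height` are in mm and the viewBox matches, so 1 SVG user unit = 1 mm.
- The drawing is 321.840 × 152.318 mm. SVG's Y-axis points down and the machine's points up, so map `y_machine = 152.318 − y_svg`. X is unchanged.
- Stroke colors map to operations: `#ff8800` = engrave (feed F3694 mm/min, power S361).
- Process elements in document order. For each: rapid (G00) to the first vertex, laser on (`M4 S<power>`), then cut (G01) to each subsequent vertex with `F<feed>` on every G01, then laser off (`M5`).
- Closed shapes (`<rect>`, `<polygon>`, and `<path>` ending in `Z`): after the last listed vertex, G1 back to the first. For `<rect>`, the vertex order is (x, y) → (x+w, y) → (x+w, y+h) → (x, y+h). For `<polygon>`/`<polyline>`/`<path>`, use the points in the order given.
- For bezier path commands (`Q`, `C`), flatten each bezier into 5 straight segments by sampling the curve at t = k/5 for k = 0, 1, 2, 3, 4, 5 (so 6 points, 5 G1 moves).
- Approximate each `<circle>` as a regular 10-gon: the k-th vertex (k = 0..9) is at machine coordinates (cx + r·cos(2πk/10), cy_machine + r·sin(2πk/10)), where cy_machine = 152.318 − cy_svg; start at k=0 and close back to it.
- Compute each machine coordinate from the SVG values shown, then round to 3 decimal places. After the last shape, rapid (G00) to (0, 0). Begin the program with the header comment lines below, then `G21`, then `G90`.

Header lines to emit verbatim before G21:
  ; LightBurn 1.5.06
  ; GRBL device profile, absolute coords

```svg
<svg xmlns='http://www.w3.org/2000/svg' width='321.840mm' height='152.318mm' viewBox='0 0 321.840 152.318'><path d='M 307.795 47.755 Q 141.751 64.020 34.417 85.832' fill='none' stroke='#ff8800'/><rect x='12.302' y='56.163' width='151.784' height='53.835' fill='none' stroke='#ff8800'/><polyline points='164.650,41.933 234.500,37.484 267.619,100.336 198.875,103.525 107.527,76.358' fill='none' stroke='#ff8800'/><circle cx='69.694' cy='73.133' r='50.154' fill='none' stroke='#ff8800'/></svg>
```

1 u = 1 mm; y_m = 152.318 − y.

[1] `<path>` quadratic bezier, #ff8800→engrave S361 F3694: (307.795,104.563) → (243.726,97.835) → (184.353,90.663) → (129.678,83.048) → (79.699,74.989) → (34.417,66.486)

[2] `<rect>` rectangle, #ff8800→engrave S361 F3694: (12.302,96.155) → (164.086,96.155) → (164.086,42.320) → (12.302,42.320) → (12.302,96.155) (closed)

[3] `<polyline>` open polyline, #ff8800→engrave S361 F3694: (164.650,110.385) → (234.500,114.834) → (267.619,51.982) → (198.875,48.793) → (107.527,75.960)

[4] `<circle>` circle, #ff8800→engrave S361 F3694: (119.848,79.185) → (110.269,108.665) → (85.192,126.884) → (54.196,126.884) → (29.119,108.665) → (19.540,79.185) → (29.119,49.705) → (54.196,31.486) → (85.192,31.486) → (110.269,49.705) → (119.848,79.185) (closed)

; LightBurn 1.5.06
; GRBL device profile, absolute coords
G21
G90
G00 X307.795 Y104.563
M4 S361
G01 X243.726 Y97.835 F3694
G01 X184.353 Y90.663 F3694
G01 X129.678 Y83.048 F3694
G01 X79.699 Y74.989 F3694
G01 X34.417 Y66.486 F3694
M5
G00 X12.302 Y96.155
M4 S361
G01 X164.086 Y96.155 F3694
G01 X164.086 Y42.320 F3694
G01 X12.302 Y42.320 F3694
G01 X12.302 Y96.155 F3694
M5
G00 X164.650 Y110.385
M4 S361
G01 X234.500 Y114.834 F3694
G01 X267.619 Y51.982 F3694
G01 X198.875 Y48.793 F3694
G01 X107.527 Y75.960 F3694
M5
G00 X119.848 Y79.185
M4 S361
G01 X110.269 Y108.665 F3694
G01 X85.192 Y126.884 F3694
G01 X54.196 Y126.884 F3694
G01 X29.119 Y108.665 F3694
G01 X19.540 Y79.185 F3694
G01 X29.119 Y49.705 F3694
G01 X54.196 Y31.486 F3694
G01 X85.192 Y31.486 F3694
G01 X110.269 Y49.705 F3694
G01 X119.848 Y79.185 F3694
M5
G00 X0.000 Y0.000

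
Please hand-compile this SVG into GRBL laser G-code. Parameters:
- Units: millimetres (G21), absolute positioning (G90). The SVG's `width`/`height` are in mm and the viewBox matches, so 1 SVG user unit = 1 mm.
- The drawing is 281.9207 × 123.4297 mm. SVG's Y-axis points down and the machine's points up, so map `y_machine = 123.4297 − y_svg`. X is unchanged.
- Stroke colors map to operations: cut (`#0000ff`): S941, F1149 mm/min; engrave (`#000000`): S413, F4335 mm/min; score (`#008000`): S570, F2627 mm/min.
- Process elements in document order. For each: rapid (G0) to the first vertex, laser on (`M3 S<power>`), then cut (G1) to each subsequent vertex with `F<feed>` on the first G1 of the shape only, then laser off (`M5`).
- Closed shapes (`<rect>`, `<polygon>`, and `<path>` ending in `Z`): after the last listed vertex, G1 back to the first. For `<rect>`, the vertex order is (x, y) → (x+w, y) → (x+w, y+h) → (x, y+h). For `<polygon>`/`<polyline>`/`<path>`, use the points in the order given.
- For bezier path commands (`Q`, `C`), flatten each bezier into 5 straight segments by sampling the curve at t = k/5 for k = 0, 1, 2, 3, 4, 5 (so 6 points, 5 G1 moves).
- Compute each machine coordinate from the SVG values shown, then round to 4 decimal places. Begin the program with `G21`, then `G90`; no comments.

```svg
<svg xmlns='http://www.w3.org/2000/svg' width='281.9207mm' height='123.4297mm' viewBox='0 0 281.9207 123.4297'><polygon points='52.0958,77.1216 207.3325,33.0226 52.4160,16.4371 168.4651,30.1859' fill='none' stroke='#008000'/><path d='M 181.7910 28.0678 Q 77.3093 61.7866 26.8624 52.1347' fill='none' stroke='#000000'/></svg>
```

G21
G90
G0 X52.0958 Y46.3081
M3 S570
G1 X207.3325 Y90.4071 F2627
G1 X52.4160 Y106.9926
G1 X168.4651 Y93.2438
G1 X52.0958 Y46.3081
M5
G0 X181.7910 Y95.3619
M3 S413
G1 X142.1597 Y83.6092 F4335
G1 X106.8512 Y75.3262
G1 X75.8655 Y70.5128
G1 X49.2026 Y69.1691
G1 X26.8624 Y71.2950
M5

Since the viewBox matches the mm dimensions, user units are millimetres directly. The only transform is the Y-flip y_m = 123.4297 − y_svg.

Shape 1 is a closed polygon drawn with `<polygon>`. Its stroke #008000 means score at S570, F2627. After flipping Y the toolpath is (52.0958,46.3081) → (207.3325,90.4071) → (52.4160,106.9926) → (168.4651,93.2438) → (52.0958,46.3081), returning to the start.

Shape 2 is a quadratic bezier drawn with `<path>`. Its stroke #000000 means engrave at S413, F4335. After flipping Y the toolpath is (181.7910,95.3619) → (142.1597,83.6092) → (106.8512,75.3262) → (75.8655,70.5128) → (49.2026,69.1691) → (26.8624,71.2950).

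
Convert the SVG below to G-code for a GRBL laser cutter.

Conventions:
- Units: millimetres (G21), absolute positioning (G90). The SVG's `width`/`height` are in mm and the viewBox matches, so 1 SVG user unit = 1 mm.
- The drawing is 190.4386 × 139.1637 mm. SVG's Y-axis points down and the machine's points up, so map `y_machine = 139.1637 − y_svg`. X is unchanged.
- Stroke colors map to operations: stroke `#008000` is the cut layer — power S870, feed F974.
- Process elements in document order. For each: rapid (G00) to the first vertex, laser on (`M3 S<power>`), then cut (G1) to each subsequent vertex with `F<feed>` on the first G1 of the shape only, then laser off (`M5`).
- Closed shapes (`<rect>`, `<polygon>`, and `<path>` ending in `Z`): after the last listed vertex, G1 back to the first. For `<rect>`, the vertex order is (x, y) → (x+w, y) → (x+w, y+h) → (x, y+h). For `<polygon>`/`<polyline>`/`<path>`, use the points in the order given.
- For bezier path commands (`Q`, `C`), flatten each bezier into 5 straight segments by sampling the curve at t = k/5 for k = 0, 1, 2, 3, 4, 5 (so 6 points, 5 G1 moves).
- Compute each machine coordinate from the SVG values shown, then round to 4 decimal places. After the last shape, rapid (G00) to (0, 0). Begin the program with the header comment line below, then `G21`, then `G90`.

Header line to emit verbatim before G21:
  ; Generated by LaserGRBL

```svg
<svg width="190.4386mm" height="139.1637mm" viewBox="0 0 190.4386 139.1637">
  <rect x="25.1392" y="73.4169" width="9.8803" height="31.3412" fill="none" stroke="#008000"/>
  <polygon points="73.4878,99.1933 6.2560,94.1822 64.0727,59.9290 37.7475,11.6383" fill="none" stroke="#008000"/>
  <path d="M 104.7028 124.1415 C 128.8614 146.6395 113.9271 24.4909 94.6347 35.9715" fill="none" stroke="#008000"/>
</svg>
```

; Generated by LaserGRBL
G21
G90
G00 X25.1392 Y65.7468
M3 S870
G1 X35.0195 Y65.7468 F974
G1 X35.0195 Y34.4056
G1 X25.1392 Y34.4056
G1 X25.1392 Y65.7468
M5
G00 X73.4878 Y39.9704
M3 S870
G1 X6.2560 Y44.9815 F974
G1 X64.0727 Y79.2347
G1 X37.7475 Y127.5254
G1 X73.4878 Y39.9704
M5
G00 X104.7028 Y15.0222
M3 S870
G1 X114.7847 Y16.6548 F974
G1 X117.1516 Y39.6453
G1 X113.4707 Y70.6366
G1 X105.4093 Y96.2713
G1 X94.6347 Y103.1922
M5
G00 X0.0000 Y0.0000

Since the viewBox matches the mm dimensions, user units are millimetres directly. The only transform is the Y-flip y_m = 139.1637 − y_svg.

Shape 1 is a rectangle drawn with `<rect>`. Its stroke #008000 means cut at S870, F974. After flipping Y the toolpath is (25.1392,65.7468) → (35.0195,65.7468) → (35.0195,34.4056) → (25.1392,34.4056) → (25.1392,65.7468), returning to the start.

Shape 2 is a closed polygon drawn with `<polygon>`. Its stroke #008000 means cut at S870, F974. After flipping Y the toolpath is (73.4878,39.9704) → (6.2560,44.9815) → (64.0727,79.2347) → (37.7475,127.5254) → (73.4878,39.9704), returning to the start.

Shape 3 is a cubic bezier drawn with `<path>`. Its stroke #008000 means cut at S870, F974. After flipping Y the toolpath is (104.7028,15.0222) → (114.7847,16.6548) → (117.1516,39.6453) → (113.4707,70.6366) → (105.4093,96.2713) → (94.6347,103.1922).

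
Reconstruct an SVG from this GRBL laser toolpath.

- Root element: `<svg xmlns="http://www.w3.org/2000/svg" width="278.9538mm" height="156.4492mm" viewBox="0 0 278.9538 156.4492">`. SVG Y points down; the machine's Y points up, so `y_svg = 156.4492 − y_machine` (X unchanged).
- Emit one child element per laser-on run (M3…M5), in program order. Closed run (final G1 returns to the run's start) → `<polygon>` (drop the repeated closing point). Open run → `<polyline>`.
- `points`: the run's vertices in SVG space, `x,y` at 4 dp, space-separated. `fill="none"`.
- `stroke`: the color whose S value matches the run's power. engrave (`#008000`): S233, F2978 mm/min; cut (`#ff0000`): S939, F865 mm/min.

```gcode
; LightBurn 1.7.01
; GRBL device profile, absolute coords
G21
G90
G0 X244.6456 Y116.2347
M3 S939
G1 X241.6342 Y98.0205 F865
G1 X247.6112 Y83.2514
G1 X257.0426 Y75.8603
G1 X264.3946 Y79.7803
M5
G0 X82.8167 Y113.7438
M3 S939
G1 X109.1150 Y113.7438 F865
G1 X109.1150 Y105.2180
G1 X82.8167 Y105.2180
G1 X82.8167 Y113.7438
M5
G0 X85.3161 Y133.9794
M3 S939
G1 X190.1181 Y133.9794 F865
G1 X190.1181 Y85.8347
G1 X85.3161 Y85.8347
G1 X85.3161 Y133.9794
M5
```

<svg xmlns="http://www.w3.org/2000/svg" width="278.9538mm" height="156.4492mm" viewBox="0 0 278.9538 156.4492">
  <polyline points="244.6456,40.2145 241.6342,58.4287 247.6112,73.1978 257.0426,80.5889 264.3946,76.6689" fill="none" stroke="#ff0000"/>
  <polygon points="82.8167,42.7054 109.1150,42.7054 109.1150,51.2312 82.8167,51.2312" fill="none" stroke="#ff0000"/>
  <polygon points="85.3161,22.4698 190.1181,22.4698 190.1181,70.6145 85.3161,70.6145" fill="none" stroke="#ff0000"/>
</svg>

Each laser-on run becomes one SVG element. Flip Y back into SVG space with y_svg = 156.4492 − y_machine. Every run uses S939, so all elements get stroke `#ff0000` (cut).

Run 1: The run is open, so emit a `<polyline>` with points (Y-flipped): 244.6456,40.2145 241.6342,58.4287 247.6112,73.1978 257.0426,80.5889 264.3946,76.6689.

Run 2: The run returns to its start, so emit a `<polygon>` with points (Y-flipped): 82.8167,42.7054 109.1150,42.7054 109.1150,51.2312 82.8167,51.2312.

Run 3: The run returns to its start, so emit a `<polygon>` with points (Y-flipped): 85.3161,22.4698 190.1181,22.4698 190.1181,70.6145 85.3161,70.6145.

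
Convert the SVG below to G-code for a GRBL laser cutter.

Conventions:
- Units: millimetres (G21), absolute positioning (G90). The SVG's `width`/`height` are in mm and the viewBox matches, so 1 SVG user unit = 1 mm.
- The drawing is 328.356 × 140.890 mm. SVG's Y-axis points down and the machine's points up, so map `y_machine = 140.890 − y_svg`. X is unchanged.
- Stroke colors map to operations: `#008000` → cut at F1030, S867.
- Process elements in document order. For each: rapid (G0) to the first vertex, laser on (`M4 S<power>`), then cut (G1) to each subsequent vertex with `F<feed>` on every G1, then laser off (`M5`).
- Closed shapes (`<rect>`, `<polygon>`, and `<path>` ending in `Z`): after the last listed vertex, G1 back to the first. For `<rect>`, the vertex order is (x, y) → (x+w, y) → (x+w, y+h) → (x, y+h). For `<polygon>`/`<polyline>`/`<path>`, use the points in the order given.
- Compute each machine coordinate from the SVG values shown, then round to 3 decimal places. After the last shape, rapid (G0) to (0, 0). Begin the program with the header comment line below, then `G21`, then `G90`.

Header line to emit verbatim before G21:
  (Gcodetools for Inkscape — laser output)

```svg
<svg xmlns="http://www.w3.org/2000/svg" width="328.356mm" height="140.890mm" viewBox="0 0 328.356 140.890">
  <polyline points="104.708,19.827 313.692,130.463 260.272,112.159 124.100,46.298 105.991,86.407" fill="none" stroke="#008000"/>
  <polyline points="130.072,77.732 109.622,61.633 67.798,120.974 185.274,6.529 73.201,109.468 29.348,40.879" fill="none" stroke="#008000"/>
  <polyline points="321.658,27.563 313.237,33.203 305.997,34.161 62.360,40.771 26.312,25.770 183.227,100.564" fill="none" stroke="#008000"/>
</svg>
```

(Gcodetools for Inkscape — laser output)
G21
G90
G0 X104.708 Y121.063
M4 S867
G1 X313.692 Y10.427 F1030
G1 X260.272 Y28.731 F1030
G1 X124.100 Y94.592 F1030
G1 X105.991 Y54.483 F1030
M5
G0 X130.072 Y63.158
M4 S867
G1 X109.622 Y79.257 F1030
G1 X67.798 Y19.916 F1030
G1 X185.274 Y134.361 F1030
G1 X73.201 Y31.422 F1030
G1 X29.348 Y100.011 F1030
M5
G0 X321.658 Y113.327
M4 S867
G1 X313.237 Y107.687 F1030
G1 X305.997 Y106.729 F1030
G1 X62.360 Y100.119 F1030
G1 X26.312 Y115.120 F1030
G1 X183.227 Y40.326 F1030
M5
G0 X0.000 Y0.000

viewBox `0 0 328.356 140.890` with mm width/height → 1 unit = 1 mm. Flip: y_m = 140.890 − y_svg.

**Shape 1** — `<polyline>` open polyline, stroke `#008000` → cut (S867, F1030). Machine vertices: (104.708,121.063) → (313.692,10.427) → (260.272,28.731) → (124.100,94.592) → (105.991,54.483). Open path.

**Shape 2** — `<polyline>` open polyline, stroke `#008000` → cut (S867, F1030). Machine vertices: (130.072,63.158) → (109.622,79.257) → (67.798,19.916) → (185.274,134.361) → (73.201,31.422) → (29.348,100.011). Open path.

**Shape 3** — `<polyline>` open polyline, stroke `#008000` → cut (S867, F1030). Machine vertices: (321.658,113.327) → (313.237,107.687) → (305.997,106.729) → (62.360,100.119) → (26.312,115.120) → (183.227,40.326). Open path.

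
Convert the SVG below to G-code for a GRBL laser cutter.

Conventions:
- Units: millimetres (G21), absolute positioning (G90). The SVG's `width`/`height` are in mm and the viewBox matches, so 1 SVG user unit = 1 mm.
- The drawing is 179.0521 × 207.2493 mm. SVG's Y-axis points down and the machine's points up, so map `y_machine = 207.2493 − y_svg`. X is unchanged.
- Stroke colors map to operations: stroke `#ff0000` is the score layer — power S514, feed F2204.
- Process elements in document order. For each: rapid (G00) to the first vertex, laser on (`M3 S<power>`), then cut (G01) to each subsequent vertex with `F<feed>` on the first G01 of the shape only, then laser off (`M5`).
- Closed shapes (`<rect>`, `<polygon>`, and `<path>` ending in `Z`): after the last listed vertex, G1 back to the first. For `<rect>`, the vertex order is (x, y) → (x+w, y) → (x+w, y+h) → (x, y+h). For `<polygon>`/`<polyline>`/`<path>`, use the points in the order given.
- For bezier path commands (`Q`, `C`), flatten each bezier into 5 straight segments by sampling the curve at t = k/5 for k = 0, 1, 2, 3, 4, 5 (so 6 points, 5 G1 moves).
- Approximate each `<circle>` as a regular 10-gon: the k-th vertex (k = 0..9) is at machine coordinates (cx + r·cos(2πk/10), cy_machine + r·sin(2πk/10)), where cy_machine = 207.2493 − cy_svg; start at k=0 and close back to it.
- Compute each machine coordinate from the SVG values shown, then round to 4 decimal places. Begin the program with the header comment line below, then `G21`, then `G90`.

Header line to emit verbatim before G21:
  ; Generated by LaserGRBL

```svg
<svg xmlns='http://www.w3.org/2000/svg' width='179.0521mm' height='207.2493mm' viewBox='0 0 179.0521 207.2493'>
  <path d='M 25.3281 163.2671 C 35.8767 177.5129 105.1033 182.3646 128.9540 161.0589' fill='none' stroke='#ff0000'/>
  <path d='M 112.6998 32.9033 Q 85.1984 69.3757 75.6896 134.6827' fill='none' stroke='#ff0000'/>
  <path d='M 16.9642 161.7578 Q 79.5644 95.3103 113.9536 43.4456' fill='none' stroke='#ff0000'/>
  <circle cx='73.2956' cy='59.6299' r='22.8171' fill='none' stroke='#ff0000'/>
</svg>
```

; Generated by LaserGRBL
G21
G90
G00 X25.3281 Y43.9822
M3 S514
G01 X37.8662 Y36.6961 F2204
G01 X59.4924 Y32.4693
G01 X85.2122 Y32.1063
G01 X110.0309 Y36.4118
G01 X128.9540 Y46.1904
M5
G00 X112.6998 Y174.3460
M3 S514
G01 X102.4189 Y158.6037 F2204
G01 X93.5775 Y140.5545
G01 X86.1755 Y120.1987
G01 X80.2128 Y97.5360
G01 X75.6896 Y72.5666
M5
G00 X16.9642 Y45.4915
M3 S514
G01 X40.8758 Y71.4872 F2204
G01 X62.5306 Y96.3163
G01 X81.9285 Y119.9787
G01 X99.0695 Y142.4745
G01 X113.9536 Y163.8037
M5
G00 X96.1127 Y147.6194
M3 S514
G01 X91.7550 Y161.0310 F2204
G01 X80.3465 Y169.3198
G01 X66.2447 Y169.3198
G01 X54.8362 Y161.0310
G01 X50.4785 Y147.6194
G01 X54.8362 Y134.2078
G01 X66.2447 Y125.9190
G01 X80.3465 Y125.9190
G01 X91.7550 Y134.2078
G01 X96.1127 Y147.6194
M5

Since the viewBox matches the mm dimensions, user units are millimetres directly. The only transform is the Y-flip y_m = 207.2493 − y_svg.

Shape 1 is a cubic bezier drawn with `<path>`. Its stroke #ff0000 means score at S514, F2204. After flipping Y the toolpath is (25.3281,43.9822) → (37.8662,36.6961) → (59.4924,32.4693) → (85.2122,32.1063) → (110.0309,36.4118) → (128.9540,46.1904).

Shape 2 is a quadratic bezier drawn with `<path>`. Its stroke #ff0000 means score at S514, F2204. After flipping Y the toolpath is (112.6998,174.3460) → (102.4189,158.6037) → (93.5775,140.5545) → (86.1755,120.1987) → (80.2128,97.5360) → (75.6896,72.5666).

Shape 3 is a quadratic bezier drawn with `<path>`. Its stroke #ff0000 means score at S514, F2204. After flipping Y the toolpath is (16.9642,45.4915) → (40.8758,71.4872) → (62.5306,96.3163) → (81.9285,119.9787) → (99.0695,142.4745) → (113.9536,163.8037).

Shape 4 is a circle drawn with `<circle>`. Its stroke #ff0000 means score at S514, F2204. After flipping Y the toolpath is (96.1127,147.6194) → (91.7550,161.0310) → (80.3465,169.3198) → (66.2447,169.3198) → (54.8362,161.0310) → (50.4785,147.6194) → (54.8362,134.2078) → (66.2447,125.9190) → (80.3465,125.9190) → (91.7550,134.2078) → (96.1127,147.6194), returning to the start.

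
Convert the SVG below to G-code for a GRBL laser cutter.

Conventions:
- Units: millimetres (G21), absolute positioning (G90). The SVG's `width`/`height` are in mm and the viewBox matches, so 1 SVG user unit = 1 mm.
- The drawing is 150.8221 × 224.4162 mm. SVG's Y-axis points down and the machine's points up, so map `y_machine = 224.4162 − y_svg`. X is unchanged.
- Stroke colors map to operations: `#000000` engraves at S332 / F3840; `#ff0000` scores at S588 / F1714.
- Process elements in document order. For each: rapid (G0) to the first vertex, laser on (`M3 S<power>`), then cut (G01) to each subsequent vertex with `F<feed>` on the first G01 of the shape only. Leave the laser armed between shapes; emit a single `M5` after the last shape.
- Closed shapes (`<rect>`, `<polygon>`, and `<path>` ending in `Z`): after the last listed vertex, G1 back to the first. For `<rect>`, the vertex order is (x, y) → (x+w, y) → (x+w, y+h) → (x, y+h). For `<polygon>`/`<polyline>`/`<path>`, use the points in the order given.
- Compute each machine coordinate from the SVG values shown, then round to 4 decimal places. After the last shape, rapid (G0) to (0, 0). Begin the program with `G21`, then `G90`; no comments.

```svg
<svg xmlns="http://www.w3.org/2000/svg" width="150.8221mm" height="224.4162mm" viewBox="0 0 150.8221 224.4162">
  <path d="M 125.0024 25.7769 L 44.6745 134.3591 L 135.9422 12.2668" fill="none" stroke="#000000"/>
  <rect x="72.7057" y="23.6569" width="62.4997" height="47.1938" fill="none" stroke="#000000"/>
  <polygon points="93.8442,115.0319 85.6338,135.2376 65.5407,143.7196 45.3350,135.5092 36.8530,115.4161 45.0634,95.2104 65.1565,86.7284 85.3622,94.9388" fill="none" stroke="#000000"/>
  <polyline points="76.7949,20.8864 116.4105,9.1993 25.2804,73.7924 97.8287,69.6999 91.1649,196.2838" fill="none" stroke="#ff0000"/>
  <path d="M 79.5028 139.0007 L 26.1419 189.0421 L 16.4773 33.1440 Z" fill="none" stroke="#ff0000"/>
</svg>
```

G21
G90
G0 X125.0024 Y198.6393
M3 S332
G01 X44.6745 Y90.0571 F3840
G01 X135.9422 Y212.1494
G0 X72.7057 Y200.7593
M3 S332
G01 X135.2054 Y200.7593 F3840
G01 X135.2054 Y153.5655
G01 X72.7057 Y153.5655
G01 X72.7057 Y200.7593
G0 X93.8442 Y109.3843
M3 S332
G01 X85.6338 Y89.1786 F3840
G01 X65.5407 Y80.6966
G01 X45.3350 Y88.9070
G01 X36.8530 Y109.0001
G01 X45.0634 Y129.2058
G01 X65.1565 Y137.6878
G01 X85.3622 Y129.4774
G01 X93.8442 Y109.3843
G0 X76.7949 Y203.5298
M3 S588
G01 X116.4105 Y215.2169 F1714
G01 X25.2804 Y150.6238
G01 X97.8287 Y154.7163
G01 X91.1649 Y28.1324
G0 X79.5028 Y85.4155
M3 S588
G01 X26.1419 Y35.3741 F1714
G01 X16.4773 Y191.2722
G01 X79.5028 Y85.4155
M5
G0 X0.0000 Y0.0000

Since the viewBox matches the mm dimensions, user units are millimetres directly. The only transform is the Y-flip y_m = 224.4162 − y_svg.

Shape 1 is a open polyline drawn with `<path>`. Its stroke #000000 means engrave at S332, F3840. After flipping Y the toolpath is (125.0024,198.6393) → (44.6745,90.0571) → (135.9422,212.1494).

Shape 2 is a rectangle drawn with `<rect>`. Its stroke #000000 means engrave at S332, F3840. After flipping Y the toolpath is (72.7057,200.7593) → (135.2054,200.7593) → (135.2054,153.5655) → (72.7057,153.5655) → (72.7057,200.7593), returning to the start.

Shape 3 is a regular polygon drawn with `<polygon>`. Its stroke #000000 means engrave at S332, F3840. After flipping Y the toolpath is (93.8442,109.3843) → (85.6338,89.1786) → (65.5407,80.6966) → (45.3350,88.9070) → (36.8530,109.0001) → (45.0634,129.2058) → (65.1565,137.6878) → (85.3622,129.4774) → (93.8442,109.3843), returning to the start.

Shape 4 is a open polyline drawn with `<polyline>`. Its stroke #ff0000 means score at S588, F1714. After flipping Y the toolpath is (76.7949,203.5298) → (116.4105,215.2169) → (25.2804,150.6238) → (97.8287,154.7163) → (91.1649,28.1324).

Shape 5 is a closed polygon drawn with `<path>`. Its stroke #ff0000 means score at S588, F1714. After flipping Y the toolpath is (79.5028,85.4155) → (26.1419,35.3741) → (16.4773,191.2722) → (79.5028,85.4155), returning to the start.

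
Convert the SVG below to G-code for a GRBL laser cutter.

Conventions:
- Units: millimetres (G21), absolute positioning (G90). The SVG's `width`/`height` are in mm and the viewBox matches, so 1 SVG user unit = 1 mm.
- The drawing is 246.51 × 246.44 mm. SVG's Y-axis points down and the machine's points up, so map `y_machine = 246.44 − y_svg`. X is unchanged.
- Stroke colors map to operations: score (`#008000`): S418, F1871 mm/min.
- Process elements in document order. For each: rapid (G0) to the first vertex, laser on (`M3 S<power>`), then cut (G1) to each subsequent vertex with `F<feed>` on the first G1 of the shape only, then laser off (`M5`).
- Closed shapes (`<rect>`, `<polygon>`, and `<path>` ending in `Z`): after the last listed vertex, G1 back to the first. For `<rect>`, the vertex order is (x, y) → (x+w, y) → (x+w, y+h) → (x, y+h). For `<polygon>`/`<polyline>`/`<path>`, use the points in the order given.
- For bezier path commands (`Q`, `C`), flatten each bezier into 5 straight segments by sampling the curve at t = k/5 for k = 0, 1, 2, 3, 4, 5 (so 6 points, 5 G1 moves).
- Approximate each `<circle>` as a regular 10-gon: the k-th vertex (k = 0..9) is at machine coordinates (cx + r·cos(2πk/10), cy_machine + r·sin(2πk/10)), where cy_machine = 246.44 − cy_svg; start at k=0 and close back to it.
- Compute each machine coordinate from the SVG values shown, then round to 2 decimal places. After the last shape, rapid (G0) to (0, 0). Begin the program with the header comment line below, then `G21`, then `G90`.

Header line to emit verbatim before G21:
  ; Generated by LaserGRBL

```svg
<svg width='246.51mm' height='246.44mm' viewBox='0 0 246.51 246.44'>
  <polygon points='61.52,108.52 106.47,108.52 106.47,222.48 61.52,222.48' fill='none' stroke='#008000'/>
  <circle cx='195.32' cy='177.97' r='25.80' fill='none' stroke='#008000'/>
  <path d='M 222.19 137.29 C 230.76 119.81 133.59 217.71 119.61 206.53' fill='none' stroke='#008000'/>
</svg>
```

viewBox `0 0 246.51 246.44` with mm width/height → 1 unit = 1 mm. Flip: y_m = 246.44 − y_svg.

**Shape 1** — `<polygon>` rectangle, stroke `#008000` → score (S418, F1871). Machine vertices: (61.52,137.92) → (106.47,137.92) → (106.47,23.96) → (61.52,23.96) → (61.52,137.92). Closed: final G1 returns to the first vertex.

**Shape 2** — `<circle>` circle, stroke `#008000` → score (S418, F1871). Machine vertices: (221.12,68.47) → (216.19,83.63) → (203.29,93.01) → (187.35,93.01) → (174.45,83.63) → (169.52,68.47) → (174.45,53.31) → (187.35,43.93) → (203.29,43.93) → (216.19,53.31) → (221.12,68.47). Closed: final G1 returns to the first vertex.

**Shape 3** — `<path>` cubic bezier, stroke `#008000` → score (S418, F1871). Control points (SVG): P0=(222.19,137.29), P1=(230.76,119.81), P2=(133.59,217.71), P3=(119.61,206.53); sampled at t=k/5. Machine vertices: (222.19,109.15) → (216.15,107.59) → (193.81,89.11) → (164.23,64.49) → (136.47,44.50) → (119.61,39.91). Open path.

; Generated by LaserGRBL
G21
G90
G0 X61.52 Y137.92
M3 S418
G1 X106.47 Y137.92 F1871
G1 X106.47 Y23.96
G1 X61.52 Y23.96
G1 X61.52 Y137.92
M5
G0 X221.12 Y68.47
M3 S418
G1 X216.19 Y83.63 F1871
G1 X203.29 Y93.01
G1 X187.35 Y93.01
G1 X174.45 Y83.63
G1 X169.52 Y68.47
G1 X174.45 Y53.31
G1 X187.35 Y43.93
G1 X203.29 Y43.93
G1 X216.19 Y53.31
G1 X221.12 Y68.47
M5
G0 X222.19 Y109.15
M3 S418
G1 X216.15 Y107.59 F1871
G1 X193.81 Y89.11
G1 X164.23 Y64.49
G1 X136.47 Y44.50
G1 X119.61 Y39.91
M5
G0 X0.00 Y0.00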